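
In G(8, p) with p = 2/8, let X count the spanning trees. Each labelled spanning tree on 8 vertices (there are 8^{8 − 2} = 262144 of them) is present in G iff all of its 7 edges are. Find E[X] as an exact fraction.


K_8 has 8^{8 − 2} = 262144 labelled spanning trees.
For each such spanning tree H, let X_H = 1 if all 7 edges of H are present in G. Then P[X_H = 1] = p^{7} = (1/4)^{7} = 1/16384.
By linearity: E[X] = Σ_H E[X_H] = 262144 · p^{7} = 262144 · 1/16384 = 16.
Numerically: E[X] ≈ 16.

E[X] = 262144 · (1/4)^{7} = 16 ≈ 16.


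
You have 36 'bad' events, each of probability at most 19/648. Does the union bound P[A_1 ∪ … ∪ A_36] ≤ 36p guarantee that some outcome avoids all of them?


Union bound: P[∪_{i=1}^{36} A_i] ≤ Σ_i P[A_i] ≤ 36·p = 36·(19/648) = 19/18.
Numerically: 19/18 ≈ 1.0556.
Is 19/18 < 1? NO.
Since the bound 19/18 is ≥ 1, the union bound is uninformative here; it does NOT by itself certify existence.

36·p = 19/18 ≈ 1.0556; existence NOT certified by the union bound.


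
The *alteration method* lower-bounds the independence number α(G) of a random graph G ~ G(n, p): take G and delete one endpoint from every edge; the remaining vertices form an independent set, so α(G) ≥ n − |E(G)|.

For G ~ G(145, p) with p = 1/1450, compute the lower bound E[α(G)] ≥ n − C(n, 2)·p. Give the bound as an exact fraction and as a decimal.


E[|E(G)|] = C(145, 2)·p = 10440 · (1/1450) = 36/5.
E[α(G)] ≥ n − E[|E(G)|] = 145 − 36/5 = 689/5.
Numerically: ≈ 137.80000.
(This is only a lower bound; the true E[α(G)] may be larger.)

E[α(G)] ≥ 689/5 ≈ 137.80000.


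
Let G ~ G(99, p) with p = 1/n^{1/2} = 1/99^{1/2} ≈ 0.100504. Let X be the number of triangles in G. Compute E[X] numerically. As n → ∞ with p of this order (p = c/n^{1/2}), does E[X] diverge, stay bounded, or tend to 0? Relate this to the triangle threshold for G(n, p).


Number of potential triangles: C(99, 3) = 156849.
Each occurs with probability p³ ≈ (0.100504)³ ≈ 1.01518971e-03.
By linearity: E[X] = C(99, 3)·p³ ≈ 156849 · 1.01518971e-03 ≈ 159.231491.
Since α = 1/2 < 1, p = c/n^{1/2} ≫ 1/n is above the triangle threshold p ~ 1/n. Asymptotically E[X] ~ (c³/6)·n^{3(1−α)} = (1³/6)·n^{1.5} → ∞; triangles are abundant w.h.p.

E[X] ≈ 159.231491; in regime p = Θ(1/n^{1/2}) E[X] diverges (above the triangle threshold p ~ 1/n).


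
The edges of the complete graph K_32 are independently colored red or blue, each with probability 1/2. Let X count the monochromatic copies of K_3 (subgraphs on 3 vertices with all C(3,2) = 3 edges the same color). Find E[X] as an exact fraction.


Let X = Σ_S X_S over the C(32, 3) = 4960 subsets S of size 3, where X_S = 1 if the K_3 on S is monochromatic.
For a fixed S, the K_3 on S has C(3, 2) = 3 edges. P[all 3 edges red] = (1/2)^3, and likewise for blue, so P[monochromatic] = 2·(1/2)^3 = 2^{1 − 3} = 1/4.
By linearity of expectation: E[X] = C(32, 3) · 2^{1 − 3} = 4960 · 1/4 = 1240.
Numerically: E[X] ≈ 1240.0000.

E[X] = C(32,3)·2^(1−C(3,2)) = 1240 ≈ 1240.0000.


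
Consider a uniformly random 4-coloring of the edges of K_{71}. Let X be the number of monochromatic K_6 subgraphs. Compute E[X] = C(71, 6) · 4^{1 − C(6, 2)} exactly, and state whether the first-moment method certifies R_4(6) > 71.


E[X] = C(71, 6) · 4^{1 − 15} = 143218999 · 4^{−14} = 143218999/268435456.
As a reduced fraction: E[X] = 143218999/268435456 ≈ 0.5335.
Is E[X] < 1? YES.
Since E[X] < 1, there exists a 4-coloring of K_{71} with no monochromatic K_6; hence R_4(6) > 71.

E[X] = 143218999/268435456 ≈ 0.5335; E[X] < 1, so R_4(6) > 71.


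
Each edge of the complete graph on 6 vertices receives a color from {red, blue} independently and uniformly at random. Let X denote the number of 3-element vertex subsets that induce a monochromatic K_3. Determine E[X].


Let X = Σ_S X_S over the C(6, 3) = 20 subsets S of size 3, where X_S = 1 if the K_3 on S is monochromatic.
For a fixed S, the K_3 on S has C(3, 2) = 3 edges. P[all 3 edges red] = (1/2)^3, and likewise for blue, so P[monochromatic] = 2·(1/2)^3 = 2^{1 − 3} = 1/4.
By linearity: E[X] = C(6, 3) · 2^{1 − 3} = 20 · 1/4 = 5.
Numerically: E[X] ≈ 5.000000.

E[X] = C(6,3)·2^(1−C(3,2)) = 5 ≈ 5.000000.


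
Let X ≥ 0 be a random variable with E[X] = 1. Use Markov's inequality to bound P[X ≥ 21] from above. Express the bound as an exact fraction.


μ = E[X] = 1, a = 21.
Markov: P[X ≥ 21] ≤ μ/a = (1)/21 = 1/21.
Numerically: ≈ 0.047619.
(Since a = 21 > μ = 1.000000, the bound 1/21 is < 1 and informative.)

P[X ≥ 21] ≤ 1/21 ≈ 0.047619.


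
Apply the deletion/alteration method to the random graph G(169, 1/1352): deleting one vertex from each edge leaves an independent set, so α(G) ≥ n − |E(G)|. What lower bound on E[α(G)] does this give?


E[|E(G)|] = C(169, 2)·p = 14196 · (1/1352) = 21/2.
E[α(G)] ≥ n − E[|E(G)|] = 169 − 21/2 = 317/2.
Numerically: ≈ 158.5000.
(This is only a lower bound; the true E[α(G)] may be larger.)

E[α(G)] ≥ 317/2 ≈ 158.5000.


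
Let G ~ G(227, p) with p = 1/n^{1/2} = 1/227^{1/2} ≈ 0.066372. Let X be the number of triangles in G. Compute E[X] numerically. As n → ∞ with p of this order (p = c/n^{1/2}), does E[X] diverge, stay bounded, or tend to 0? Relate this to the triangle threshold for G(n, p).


Number of potential triangles: C(227, 3) = 1923825.
Each occurs with probability p³ ≈ (0.066372)³ ≈ 2.9238912e-04.
By linearity: E[X] = C(227, 3)·p³ ≈ 1923825 · 2.9238912e-04 ≈ 562.50551.
Since α = 1/2 < 1, p = c/n^{1/2} ≫ 1/n is above the triangle threshold p ~ 1/n. Asymptotically E[X] ~ (c³/6)·n^{3(1−α)} = (1³/6)·n^{1.5} → ∞; triangles are abundant w.h.p.

E[X] ≈ 562.50551; in regime p = Θ(1/n^{1/2}) E[X] diverges (above the triangle threshold p ~ 1/n).


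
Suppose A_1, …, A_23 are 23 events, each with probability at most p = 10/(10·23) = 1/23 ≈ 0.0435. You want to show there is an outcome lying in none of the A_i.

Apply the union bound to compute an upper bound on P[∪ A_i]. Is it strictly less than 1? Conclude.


Union bound: P[∪_{i=1}^{23} A_i] ≤ Σ_i P[A_i] ≤ 23·p = 23·(1/23) = 1.
Numerically: 1 ≈ 1.0000.
Is 1 < 1? NO.
Since the bound 1 is ≥ 1, the union bound is uninformative here; it does NOT by itself certify existence.

23·p = 1 ≈ 1.0000; existence NOT certified by the union bound.


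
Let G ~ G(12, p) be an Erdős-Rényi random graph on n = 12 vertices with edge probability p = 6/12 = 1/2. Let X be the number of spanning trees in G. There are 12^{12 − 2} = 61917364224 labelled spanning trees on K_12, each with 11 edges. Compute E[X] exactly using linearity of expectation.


K_12 has 12^{12 − 2} = 61917364224 labelled spanning trees.
For each such spanning tree H, let X_H = 1 if all 11 edges of H are present in G. Then P[X_H = 1] = p^{11} = (1/2)^{11} = 1/2048.
Summing the indicators: E[X] = Σ_H E[X_H] = 61917364224 · p^{11} = 61917364224 · 1/2048 = 30233088.
Numerically: E[X] ≈ 3.0233e+07.

E[X] = 61917364224 · (1/2)^{11} = 30233088 ≈ 3.0233e+07.


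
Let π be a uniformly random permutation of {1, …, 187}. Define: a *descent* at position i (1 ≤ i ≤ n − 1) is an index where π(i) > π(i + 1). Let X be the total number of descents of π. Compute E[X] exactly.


Write X = Σ X_I over i = 1, …, 186, with X_I the indicator of one descent.
There are 186 indicators.
For each fixed i, the pair (π(i), π(i+1)) is a uniformly random ordered pair of distinct values from {1, …, 187}; by symmetry P[π(i) > π(i+1)] = 1/2.
By linearity: E[X] = 186 · (1/2) = (187 − 1) · (1/2) = 93 ≈ 93.000000.

E[X] = 93 = 93.000000.


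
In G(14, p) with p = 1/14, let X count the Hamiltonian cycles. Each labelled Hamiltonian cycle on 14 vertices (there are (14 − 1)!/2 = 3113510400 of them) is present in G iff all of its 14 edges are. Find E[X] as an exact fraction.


K_14 has (14 − 1)!/2 = 3113510400 labelled Hamiltonian cycles.
For each such Hamiltonian cycle H, let X_H = 1 if all 14 edges of H are present in G. Then P[X_H = 1] = p^{14} = (1/14)^{14} = 1/11112006825558016.
Summing the indicators: E[X] = Σ_H E[X_H] = 3113510400 · p^{14} = 3113510400 · 1/11112006825558016 = 868725/3100448333024.
Numerically: E[X] ≈ 2.802e-07.

E[X] = 3113510400 · (1/14)^{14} = 868725/3100448333024 ≈ 2.802e-07.


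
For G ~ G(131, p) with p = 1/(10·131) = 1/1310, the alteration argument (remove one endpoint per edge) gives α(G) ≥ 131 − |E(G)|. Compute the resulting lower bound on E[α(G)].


E[|E(G)|] = C(131, 2)·p = 8515 · (1/1310) = 13/2.
E[α(G)] ≥ n − E[|E(G)|] = 131 − 13/2 = 249/2.
Numerically: ≈ 124.500.
(This is only a lower bound; the true E[α(G)] may be larger.)

E[α(G)] ≥ 249/2 ≈ 124.500.


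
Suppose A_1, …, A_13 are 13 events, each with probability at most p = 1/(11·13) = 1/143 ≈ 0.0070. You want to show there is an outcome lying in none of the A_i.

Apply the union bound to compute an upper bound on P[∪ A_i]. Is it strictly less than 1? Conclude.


Union bound: P[∪_{i=1}^{13} A_i] ≤ Σ_i P[A_i] ≤ 13·p = 13·(1/143) = 1/11.
Numerically: 1/11 ≈ 0.0909.
Is 1/11 < 1? YES.
Since P[∪ A_i] ≤ 1/11 < 1, the complement has P[∩ A_i^c] ≥ 1 − 1/11 = 10/11 > 0, so some outcome avoids every A_i.

13·p = 1/11 ≈ 0.0909; existence CERTIFIED by the union bound.


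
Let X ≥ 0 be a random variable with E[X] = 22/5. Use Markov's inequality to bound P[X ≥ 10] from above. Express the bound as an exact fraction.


μ = E[X] = 22/5, a = 10.
Markov: P[X ≥ 10] ≤ μ/a = (22/5)/10 = 11/25.
Numerically: ≈ 0.4400.
(Since a = 10 > μ = 4.4000, the bound 11/25 is < 1 and informative.)

P[X ≥ 10] ≤ 11/25 ≈ 0.4400.


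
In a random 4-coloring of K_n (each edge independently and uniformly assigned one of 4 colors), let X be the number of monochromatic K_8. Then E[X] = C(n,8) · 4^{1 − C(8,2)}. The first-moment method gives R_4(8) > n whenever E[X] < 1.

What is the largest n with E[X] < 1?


We need C(n, 8) · 4^{1 − 28} < 1, i.e. C(n, 8) < 4^{28 − 1} = 18014398509481984.
Check values of n near the boundary:
  n = 405: C(405, 8) = 16745853821188050; 16745853821188050 < 18014398509481984? YES
  n = 406: C(406, 8) = 17082453897995850; 17082453897995850 < 18014398509481984? YES
  n = 407: C(407, 8) = 17424959239309050; 17424959239309050 < 18014398509481984? YES
  n = 408: C(408, 8) = 17773458424095231; 17773458424095231 < 18014398509481984? YES
  n = 409: C(409, 8) = 18128041135797879; 18128041135797879 < 18014398509481984? NO
The largest n with C(n, 8) < 18014398509481984 is n = 408 (where E[X] = 17773458424095231/18014398509481984 ≈ 0.98663). Hence R_4(8) > 408, i.e. R_4(8) ≥ 409.

Largest n = 408; hence R_4(8) > 408.


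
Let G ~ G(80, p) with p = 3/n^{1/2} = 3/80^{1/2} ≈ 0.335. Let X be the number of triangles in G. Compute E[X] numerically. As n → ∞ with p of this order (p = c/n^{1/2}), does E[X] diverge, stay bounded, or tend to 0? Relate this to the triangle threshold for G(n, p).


Number of potential triangles: C(80, 3) = 82160.
Each occurs with probability p³ ≈ (0.335)³ ≈ 3.77336e-02.
By linearity: E[X] = C(80, 3)·p³ ≈ 82160 · 3.77336e-02 ≈ 3100.196.
Since α = 1/2 < 1, p = c/n^{1/2} ≫ 1/n is above the triangle threshold p ~ 1/n. Asymptotically E[X] ~ (c³/6)·n^{3(1−α)} = (3³/6)·n^{1.5} → ∞; triangles are abundant w.h.p.

E[X] ≈ 3100.196; in regime p = Θ(1/n^{1/2}) E[X] diverges (above the triangle threshold p ~ 1/n).


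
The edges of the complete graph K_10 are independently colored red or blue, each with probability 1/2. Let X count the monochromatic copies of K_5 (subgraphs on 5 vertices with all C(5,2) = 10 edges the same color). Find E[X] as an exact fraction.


Let X = Σ_S X_S over the C(10, 5) = 252 subsets S of size 5, where X_S = 1 if the K_5 on S is monochromatic.
For a fixed S, the K_5 on S has C(5, 2) = 10 edges. P[all 10 edges red] = (1/2)^10, and likewise for blue, so P[monochromatic] = 2·(1/2)^10 = 2^{1 − 10} = 1/512.
By linearity: E[X] = C(10, 5) · 2^{1 − 10} = 252 · 1/512 = 63/128.
Numerically: E[X] ≈ 0.4922.

E[X] = C(10,5)·2^(1−C(5,2)) = 63/128 ≈ 0.4922.


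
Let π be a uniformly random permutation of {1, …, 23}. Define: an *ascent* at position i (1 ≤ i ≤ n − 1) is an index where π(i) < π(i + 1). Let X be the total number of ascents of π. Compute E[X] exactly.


Write X = Σ X_I over i = 1, …, 22, with X_I the indicator of one ascent.
There are 22 indicators.
For each fixed i, the pair (π(i), π(i+1)) is a uniformly random ordered pair of distinct values from {1, …, 23}; by symmetry P[π(i) < π(i+1)] = 1/2.
By linearity: E[X] = 22 · (1/2) = (23 − 1) · (1/2) = 11 ≈ 11.00000.

E[X] = 11 = 11.00000.


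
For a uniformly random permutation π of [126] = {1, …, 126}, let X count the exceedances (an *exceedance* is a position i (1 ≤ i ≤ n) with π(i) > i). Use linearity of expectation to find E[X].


Write X = Σ_{i=1}^{126} X_i, where X_i = 1_{π(i) > i}.
For each fixed i, π(i) is uniform over {1, …, 126} (marginal of a uniform permutation), so P[π(i) > i] = (n − i)/n. Summing: Σ_{i=1}^{126} (n − i)/n = (0 + 1 + … + 125)/126 = 126(126 − 1)/(2·126) = (126 − 1)/2.
Hence E[X] = Σ_{i=1}^{126} (126 − i)/126 = 125/2 ≈ 62.50000.

E[X] = 125/2 = 62.50000.


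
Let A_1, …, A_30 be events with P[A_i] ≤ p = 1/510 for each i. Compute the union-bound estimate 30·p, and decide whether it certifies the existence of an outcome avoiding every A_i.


Union bound: P[∪_{i=1}^{30} A_i] ≤ Σ_i P[A_i] ≤ 30·p = 30·(1/510) = 1/17.
Numerically: 1/17 ≈ 0.058824.
Is 1/17 < 1? YES.
Since P[∪ A_i] ≤ 1/17 < 1, the complement has P[∩ A_i^c] ≥ 1 − 1/17 = 16/17 > 0, so some outcome avoids every A_i.

30·p = 1/17 ≈ 0.058824; existence CERTIFIED by the union bound.


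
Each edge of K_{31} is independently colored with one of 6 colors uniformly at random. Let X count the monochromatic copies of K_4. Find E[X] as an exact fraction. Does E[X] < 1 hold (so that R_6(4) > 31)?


E[X] = C(31, 4) · 6^{1 − 6} = 31465 · 6^{−5} = 31465/7776.
As a reduced fraction: E[X] = 31465/7776 ≈ 4.0464.
Is E[X] < 1? NO.
Since E[X] ≥ 1, the first-moment bound is inconclusive at n = 31; it does NOT by itself certify R_6(4) > 31.

E[X] = 31465/7776 ≈ 4.0464; E[X] ≥ 1; first-moment method inconclusive here.


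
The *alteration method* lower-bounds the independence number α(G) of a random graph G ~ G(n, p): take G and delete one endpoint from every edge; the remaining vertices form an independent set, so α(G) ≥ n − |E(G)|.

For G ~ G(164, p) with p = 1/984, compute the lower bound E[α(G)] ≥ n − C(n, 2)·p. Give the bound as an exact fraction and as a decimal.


E[|E(G)|] = C(164, 2)·p = 13366 · (1/984) = 163/12.
E[α(G)] ≥ n − E[|E(G)|] = 164 − 163/12 = 1805/12.
Numerically: ≈ 150.4167.
(This is only a lower bound; the true E[α(G)] may be larger.)

E[α(G)] ≥ 1805/12 ≈ 150.4167.


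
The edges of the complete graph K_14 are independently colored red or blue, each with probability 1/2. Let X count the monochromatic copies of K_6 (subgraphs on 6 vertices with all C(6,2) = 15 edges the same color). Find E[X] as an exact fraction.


Let X = Σ_S X_S over the C(14, 6) = 3003 subsets S of size 6, where X_S = 1 if the K_6 on S is monochromatic.
For a fixed S, the K_6 on S has C(6, 2) = 15 edges. P[all 15 edges red] = (1/2)^15, and likewise for blue, so P[monochromatic] = 2·(1/2)^15 = 2^{1 − 15} = 1/16384.
Summing: E[X] = C(14, 6) · 2^{1 − 15} = 3003 · 1/16384 = 3003/16384.
Numerically: E[X] ≈ 0.183.

E[X] = C(14,6)·2^(1−C(6,2)) = 3003/16384 ≈ 0.183.


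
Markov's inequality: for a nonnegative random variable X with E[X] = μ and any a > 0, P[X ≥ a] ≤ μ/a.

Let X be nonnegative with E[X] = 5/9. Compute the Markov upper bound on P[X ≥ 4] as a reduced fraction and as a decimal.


μ = E[X] = 5/9, a = 4.
Markov: P[X ≥ 4] ≤ μ/a = (5/9)/4 = 5/36.
Numerically: ≈ 0.13889.
(Since a = 4 > μ = 0.55556, the bound 5/36 is < 1 and informative.)

P[X ≥ 4] ≤ 5/36 ≈ 0.13889.


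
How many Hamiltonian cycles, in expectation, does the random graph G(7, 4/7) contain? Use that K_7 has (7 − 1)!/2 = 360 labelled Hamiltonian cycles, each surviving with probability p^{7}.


K_7 has (7 − 1)!/2 = 360 labelled Hamiltonian cycles.
For each such Hamiltonian cycle H, let X_H = 1 if all 7 edges of H are present in G. Then P[X_H = 1] = p^{7} = (4/7)^{7} = 16384/823543.
Summing the indicators: E[X] = Σ_H E[X_H] = 360 · p^{7} = 360 · 16384/823543 = 5898240/823543.
Numerically: E[X] ≈ 7.16203.

E[X] = 360 · (4/7)^{7} = 5898240/823543 ≈ 7.16203.


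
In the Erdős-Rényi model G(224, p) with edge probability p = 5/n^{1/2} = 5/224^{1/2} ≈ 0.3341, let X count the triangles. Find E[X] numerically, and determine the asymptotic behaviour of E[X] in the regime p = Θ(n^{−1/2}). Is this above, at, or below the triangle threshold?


Number of potential triangles: C(224, 3) = 1848224.
Each occurs with probability p³ ≈ (0.3341)³ ≈ 3.728533e-02.
By linearity: E[X] = C(224, 3)·p³ ≈ 1848224 · 3.728533e-02 ≈ 68911.6408.
Since α = 1/2 < 1, p = c/n^{1/2} ≫ 1/n is above the triangle threshold p ~ 1/n. Asymptotically E[X] ~ (c³/6)·n^{3(1−α)} = (5³/6)·n^{1.5} → ∞; triangles are abundant w.h.p.

E[X] ≈ 68911.6408; in regime p = Θ(1/n^{1/2}) E[X] diverges (above the triangle threshold p ~ 1/n).


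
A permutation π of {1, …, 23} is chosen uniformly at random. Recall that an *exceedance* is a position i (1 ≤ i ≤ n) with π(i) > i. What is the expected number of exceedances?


Write X = Σ_{i=1}^{23} X_i, where X_i = 1_{π(i) > i}.
For each fixed i, π(i) is uniform over {1, …, 23} (marginal of a uniform permutation), so P[π(i) > i] = (n − i)/n. Summing: Σ_{i=1}^{23} (n − i)/n = (0 + 1 + … + 22)/23 = 23(23 − 1)/(2·23) = (23 − 1)/2.
Hence E[X] = Σ_{i=1}^{23} (23 − i)/23 = 11 ≈ 11.0000.

E[X] = 11 = 11.0000.


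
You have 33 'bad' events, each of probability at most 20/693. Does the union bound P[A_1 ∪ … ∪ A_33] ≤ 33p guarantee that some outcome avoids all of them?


Union bound: P[∪_{i=1}^{33} A_i] ≤ Σ_i P[A_i] ≤ 33·p = 33·(20/693) = 20/21.
Numerically: 20/21 ≈ 0.9524.
Is 20/21 < 1? YES.
Since P[∪ A_i] ≤ 20/21 < 1, the complement has P[∩ A_i^c] ≥ 1 − 20/21 = 1/21 > 0, so some outcome avoids every A_i.

33·p = 20/21 ≈ 0.9524; existence CERTIFIED by the union bound.


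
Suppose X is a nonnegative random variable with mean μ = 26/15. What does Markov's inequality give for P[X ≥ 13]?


μ = E[X] = 26/15, a = 13.
Markov: P[X ≥ 13] ≤ μ/a = (26/15)/13 = 2/15.
Numerically: ≈ 0.13333.
(Since a = 13 > μ = 1.73333, the bound 2/15 is < 1 and informative.)

P[X ≥ 13] ≤ 2/15 ≈ 0.13333.


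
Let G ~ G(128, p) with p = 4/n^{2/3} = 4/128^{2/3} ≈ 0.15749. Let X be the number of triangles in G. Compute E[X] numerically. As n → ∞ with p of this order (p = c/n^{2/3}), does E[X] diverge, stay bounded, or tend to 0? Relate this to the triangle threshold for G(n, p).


Number of potential triangles: C(128, 3) = 341376.
Each occurs with probability p³ ≈ (0.15749)³ ≈ 3.9062500e-03.
By linearity: E[X] = C(128, 3)·p³ ≈ 341376 · 3.9062500e-03 ≈ 1333.50000.
Since α = 2/3 < 1, p = c/n^{2/3} ≫ 1/n is above the triangle threshold p ~ 1/n. Asymptotically E[X] ~ (c³/6)·n^{3(1−α)} = (4³/6)·n^{1} → ∞; triangles are abundant w.h.p.

E[X] ≈ 1333.50000; in regime p = Θ(1/n^{2/3}) E[X] diverges (above the triangle threshold p ~ 1/n).


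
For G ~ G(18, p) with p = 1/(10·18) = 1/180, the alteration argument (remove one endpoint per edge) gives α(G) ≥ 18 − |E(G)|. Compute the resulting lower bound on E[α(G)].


E[|E(G)|] = C(18, 2)·p = 153 · (1/180) = 17/20.
E[α(G)] ≥ n − E[|E(G)|] = 18 − 17/20 = 343/20.
Numerically: ≈ 17.150000.
(This is only a lower bound; the true E[α(G)] may be larger.)

E[α(G)] ≥ 343/20 ≈ 17.150000.


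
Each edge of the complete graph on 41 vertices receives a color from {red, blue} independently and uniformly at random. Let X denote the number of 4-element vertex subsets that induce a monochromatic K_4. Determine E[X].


Let X = Σ_S X_S over the C(41, 4) = 101270 subsets S of size 4, where X_S = 1 if the K_4 on S is monochromatic.
For a fixed S, the K_4 on S has C(4, 2) = 6 edges. P[all 6 edges red] = (1/2)^6, and likewise for blue, so P[monochromatic] = 2·(1/2)^6 = 2^{1 − 6} = 1/32.
By linearity of expectation: E[X] = C(41, 4) · 2^{1 − 6} = 101270 · 1/32 = 50635/16.
Numerically: E[X] ≈ 3164.68750.

E[X] = C(41,4)·2^(1−C(4,2)) = 50635/16 ≈ 3164.68750.


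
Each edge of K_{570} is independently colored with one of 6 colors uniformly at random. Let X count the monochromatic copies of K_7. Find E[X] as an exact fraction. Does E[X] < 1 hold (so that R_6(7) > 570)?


E[X] = C(570, 7) · 6^{1 − 21} = 3737936877831720 · 6^{−20} = 3737936877831720/3656158440062976.
As a reduced fraction: E[X] = 5768421107765/5642219814912 ≈ 1.0224.
Is E[X] < 1? NO.
Since E[X] ≥ 1, the first-moment bound is inconclusive at n = 570; it does NOT by itself certify R_6(7) > 570.

E[X] = 5768421107765/5642219814912 ≈ 1.0224; E[X] ≥ 1; first-moment method inconclusive here.


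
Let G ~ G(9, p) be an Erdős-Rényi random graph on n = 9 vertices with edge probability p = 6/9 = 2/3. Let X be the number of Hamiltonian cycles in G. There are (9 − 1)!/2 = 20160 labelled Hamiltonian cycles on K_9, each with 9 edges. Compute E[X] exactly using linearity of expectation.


K_9 has (9 − 1)!/2 = 20160 labelled Hamiltonian cycles.
For each such Hamiltonian cycle H, let X_H = 1 if all 9 edges of H are present in G. Then P[X_H = 1] = p^{9} = (2/3)^{9} = 512/19683.
By linearity: E[X] = Σ_H E[X_H] = 20160 · p^{9} = 20160 · 512/19683 = 1146880/2187.
Numerically: E[X] ≈ 524.4.

E[X] = 20160 · (2/3)^{9} = 1146880/2187 ≈ 524.4.


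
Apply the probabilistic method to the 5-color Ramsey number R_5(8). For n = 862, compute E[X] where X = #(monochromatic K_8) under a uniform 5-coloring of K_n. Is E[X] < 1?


E[X] = C(862, 8) · 5^{1 − 28} = 7317951015318931845 · 5^{−27} = 7317951015318931845/7450580596923828125.
As a reduced fraction: E[X] = 1463590203063786369/1490116119384765625 ≈ 0.982.
Is E[X] < 1? YES.
Since E[X] < 1, there exists a 5-coloring of K_{862} with no monochromatic K_8; hence R_5(8) > 862.

E[X] = 1463590203063786369/1490116119384765625 ≈ 0.982; E[X] < 1, so R_5(8) > 862.


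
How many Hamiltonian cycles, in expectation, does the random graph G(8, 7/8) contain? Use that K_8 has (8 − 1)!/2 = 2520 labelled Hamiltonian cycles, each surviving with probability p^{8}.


K_8 has (8 − 1)!/2 = 2520 labelled Hamiltonian cycles.
For each such Hamiltonian cycle H, let X_H = 1 if all 8 edges of H are present in G. Then P[X_H = 1] = p^{8} = (7/8)^{8} = 5764801/16777216.
By linearity: E[X] = Σ_H E[X_H] = 2520 · p^{8} = 2520 · 5764801/16777216 = 1815912315/2097152.
Numerically: E[X] ≈ 865.894.

E[X] = 2520 · (7/8)^{8} = 1815912315/2097152 ≈ 865.894.


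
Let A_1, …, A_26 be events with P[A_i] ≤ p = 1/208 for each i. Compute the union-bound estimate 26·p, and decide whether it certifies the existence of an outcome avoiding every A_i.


Union bound: P[∪_{i=1}^{26} A_i] ≤ Σ_i P[A_i] ≤ 26·p = 26·(1/208) = 1/8.
Numerically: 1/8 ≈ 0.125.
Is 1/8 < 1? YES.
Since P[∪ A_i] ≤ 1/8 < 1, the complement has P[∩ A_i^c] ≥ 1 − 1/8 = 7/8 > 0, so some outcome avoids every A_i.

26·p = 1/8 ≈ 0.125; existence CERTIFIED by the union bound.


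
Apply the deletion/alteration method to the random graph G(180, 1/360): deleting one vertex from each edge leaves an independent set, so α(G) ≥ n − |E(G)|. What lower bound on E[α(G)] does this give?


E[|E(G)|] = C(180, 2)·p = 16110 · (1/360) = 179/4.
E[α(G)] ≥ n − E[|E(G)|] = 180 − 179/4 = 541/4.
Numerically: ≈ 135.2500.
(This is only a lower bound; the true E[α(G)] may be larger.)

E[α(G)] ≥ 541/4 ≈ 135.2500.


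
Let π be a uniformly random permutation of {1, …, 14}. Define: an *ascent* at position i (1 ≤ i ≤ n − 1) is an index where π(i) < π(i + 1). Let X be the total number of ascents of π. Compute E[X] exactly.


Write X = Σ X_I over i = 1, …, 13, with X_I the indicator of one ascent.
There are 13 indicators.
For each fixed i, the pair (π(i), π(i+1)) is a uniformly random ordered pair of distinct values from {1, …, 14}; by symmetry P[π(i) < π(i+1)] = 1/2.
By linearity: E[X] = 13 · (1/2) = (14 − 1) · (1/2) = 13/2 ≈ 6.50000.

E[X] = 13/2 = 6.50000.


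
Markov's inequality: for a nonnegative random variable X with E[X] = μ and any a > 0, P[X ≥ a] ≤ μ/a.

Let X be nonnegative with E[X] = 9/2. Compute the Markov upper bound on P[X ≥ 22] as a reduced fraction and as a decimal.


μ = E[X] = 9/2, a = 22.
Markov: P[X ≥ 22] ≤ μ/a = (9/2)/22 = 9/44.
Numerically: ≈ 0.20455.
(Since a = 22 > μ = 4.50000, the bound 9/44 is < 1 and informative.)

P[X ≥ 22] ≤ 9/44 ≈ 0.20455.


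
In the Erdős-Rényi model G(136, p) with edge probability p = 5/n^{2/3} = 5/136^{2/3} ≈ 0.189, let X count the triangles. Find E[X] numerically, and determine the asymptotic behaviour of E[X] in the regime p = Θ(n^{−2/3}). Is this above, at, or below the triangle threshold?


Number of potential triangles: C(136, 3) = 410040.
Each occurs with probability p³ ≈ (0.189)³ ≈ 6.75822e-03.
By linearity: E[X] = C(136, 3)·p³ ≈ 410040 · 6.75822e-03 ≈ 2771.140.
Since α = 2/3 < 1, p = c/n^{2/3} ≫ 1/n is above the triangle threshold p ~ 1/n. Asymptotically E[X] ~ (c³/6)·n^{3(1−α)} = (5³/6)·n^{1} → ∞; triangles are abundant w.h.p.

E[X] ≈ 2771.140; in regime p = Θ(1/n^{2/3}) E[X] diverges (above the triangle threshold p ~ 1/n).


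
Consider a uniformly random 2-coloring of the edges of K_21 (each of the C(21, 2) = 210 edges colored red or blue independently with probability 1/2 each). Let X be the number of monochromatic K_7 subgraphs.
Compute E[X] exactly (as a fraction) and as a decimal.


Let X = Σ_S X_S over the C(21, 7) = 116280 subsets S of size 7, where X_S = 1 if the K_7 on S is monochromatic.
For a fixed S, the K_7 on S has C(7, 2) = 21 edges. P[all 21 edges red] = (1/2)^21, and likewise for blue, so P[monochromatic] = 2·(1/2)^21 = 2^{1 − 21} = 1/1048576.
Summing: E[X] = C(21, 7) · 2^{1 − 21} = 116280 · 1/1048576 = 14535/131072.
Numerically: E[X] ≈ 0.11089.

E[X] = C(21,7)·2^(1−C(7,2)) = 14535/131072 ≈ 0.11089.


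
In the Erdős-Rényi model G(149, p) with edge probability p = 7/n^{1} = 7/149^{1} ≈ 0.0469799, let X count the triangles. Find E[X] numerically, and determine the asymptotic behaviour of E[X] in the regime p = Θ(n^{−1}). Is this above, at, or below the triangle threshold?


Number of potential triangles: C(149, 3) = 540274.
Each occurs with probability p³ ≈ (0.0469799)³ ≈ 1.03689628e-04.
By linearity: E[X] = C(149, 3)·p³ ≈ 540274 · 1.03689628e-04 ≈ 56.020810.
Here α = 1, so p = 7/n is exactly at the triangle threshold p ~ 1/n. Asymptotically E[X] → c³/6 = 7³/6 = 343/6 ≈ 57.166667, a bounded constant. In this regime the triangle count is asymptotically Poisson(c³/6).

E[X] ≈ 56.020810; in regime p = Θ(1/n^{1}) E[X] stays bounded (at the triangle threshold p ~ 1/n).


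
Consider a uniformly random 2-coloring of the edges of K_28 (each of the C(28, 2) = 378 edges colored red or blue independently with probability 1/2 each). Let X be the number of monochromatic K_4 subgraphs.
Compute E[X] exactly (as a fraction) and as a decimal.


Let X = Σ_S X_S over the C(28, 4) = 20475 subsets S of size 4, where X_S = 1 if the K_4 on S is monochromatic.
For a fixed S, the K_4 on S has C(4, 2) = 6 edges. P[all 6 edges red] = (1/2)^6, and likewise for blue, so P[monochromatic] = 2·(1/2)^6 = 2^{1 − 6} = 1/32.
By linearity of expectation: E[X] = C(28, 4) · 2^{1 − 6} = 20475 · 1/32 = 20475/32.
Numerically: E[X] ≈ 639.843750.

E[X] = C(28,4)·2^(1−C(4,2)) = 20475/32 ≈ 639.843750.


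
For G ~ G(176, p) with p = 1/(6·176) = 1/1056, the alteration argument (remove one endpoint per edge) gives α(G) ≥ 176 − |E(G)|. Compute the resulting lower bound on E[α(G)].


E[|E(G)|] = C(176, 2)·p = 15400 · (1/1056) = 175/12.
E[α(G)] ≥ n − E[|E(G)|] = 176 − 175/12 = 1937/12.
Numerically: ≈ 161.41667.
(This is only a lower bound; the true E[α(G)] may be larger.)

E[α(G)] ≥ 1937/12 ≈ 161.41667.


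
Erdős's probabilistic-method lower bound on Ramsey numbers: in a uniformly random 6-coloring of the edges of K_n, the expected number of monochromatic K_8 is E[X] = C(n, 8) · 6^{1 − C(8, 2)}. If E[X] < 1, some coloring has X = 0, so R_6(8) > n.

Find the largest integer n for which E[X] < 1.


We need C(n, 8) · 6^{1 − 28} < 1, i.e. C(n, 8) < 6^{28 − 1} = 1023490369077469249536.
Check values of n near the boundary:
  n = 1594: C(1594, 8) = 1015652773590544255167; 1015652773590544255167 < 1023490369077469249536? YES
  n = 1595: C(1595, 8) = 1020772636343363633895; 1020772636343363633895 < 1023490369077469249536? YES
  n = 1596: C(1596, 8) = 1025915067760710553965; 1025915067760710553965 < 1023490369077469249536? NO
  n = 1597: C(1597, 8) = 1031080153060953275445; 1031080153060953275445 < 1023490369077469249536? NO
  n = 1598: C(1598, 8) = 1036267977730442348529; 1036267977730442348529 < 1023490369077469249536? NO
The largest n with C(n, 8) < 1023490369077469249536 is n = 1595 (where E[X] = 113419181815929292655/113721152119718805504 ≈ 0.997345). Hence R_6(8) > 1595, i.e. R_6(8) ≥ 1596.

Largest n = 1595; hence R_6(8) > 1595.


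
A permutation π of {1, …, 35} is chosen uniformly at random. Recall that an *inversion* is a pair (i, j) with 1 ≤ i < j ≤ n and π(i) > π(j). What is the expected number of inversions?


Write X = Σ X_I over the C(35, 2) = 595 pairs i < j, with X_I the indicator of one inversion.
There are 595 indicators.
For each fixed pair i < j, the values π(i) and π(j) are two distinct elements of {1, …, 35} in uniformly random order; by symmetry P[π(i) > π(j)] = 1/2.
By linearity: E[X] = 595 · (1/2) = C(35, 2) · (1/2) = 595/2 = 595/2 ≈ 297.5000.

E[X] = 595/2 = 297.5000.


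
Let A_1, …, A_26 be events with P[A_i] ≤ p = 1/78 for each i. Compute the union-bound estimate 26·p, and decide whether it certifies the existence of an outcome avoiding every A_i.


Union bound: P[∪_{i=1}^{26} A_i] ≤ Σ_i P[A_i] ≤ 26·p = 26·(1/78) = 1/3.
Numerically: 1/3 ≈ 0.333.
Is 1/3 < 1? YES.
Since P[∪ A_i] ≤ 1/3 < 1, the complement has P[∩ A_i^c] ≥ 1 − 1/3 = 2/3 > 0, so some outcome avoids every A_i.

26·p = 1/3 ≈ 0.333; existence CERTIFIED by the union bound.


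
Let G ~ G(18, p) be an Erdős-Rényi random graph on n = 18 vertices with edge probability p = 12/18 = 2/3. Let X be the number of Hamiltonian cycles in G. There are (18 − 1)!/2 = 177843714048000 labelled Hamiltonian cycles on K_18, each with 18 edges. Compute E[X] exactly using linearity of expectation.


K_18 has (18 − 1)!/2 = 177843714048000 labelled Hamiltonian cycles.
For each such Hamiltonian cycle H, let X_H = 1 if all 18 edges of H are present in G. Then P[X_H = 1] = p^{18} = (2/3)^{18} = 262144/387420489.
By linearity: E[X] = Σ_H E[X_H] = 177843714048000 · p^{18} = 177843714048000 · 262144/387420489 = 63951526166528000/531441.
Numerically: E[X] ≈ 1.203e+11.

E[X] = 177843714048000 · (2/3)^{18} = 63951526166528000/531441 ≈ 1.203e+11.


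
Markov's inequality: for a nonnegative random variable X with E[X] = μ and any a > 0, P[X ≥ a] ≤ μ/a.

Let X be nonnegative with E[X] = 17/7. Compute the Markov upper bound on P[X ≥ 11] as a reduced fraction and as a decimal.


μ = E[X] = 17/7, a = 11.
Markov: P[X ≥ 11] ≤ μ/a = (17/7)/11 = 17/77.
Numerically: ≈ 0.2208.
(Since a = 11 > μ = 2.4286, the bound 17/77 is < 1 and informative.)

P[X ≥ 11] ≤ 17/77 ≈ 0.2208.


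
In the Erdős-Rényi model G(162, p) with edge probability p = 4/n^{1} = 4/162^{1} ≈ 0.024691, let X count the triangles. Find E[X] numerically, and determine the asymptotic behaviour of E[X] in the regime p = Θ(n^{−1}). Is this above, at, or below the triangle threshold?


Number of potential triangles: C(162, 3) = 695520.
Each occurs with probability p³ ≈ (0.024691)³ ≈ 1.5053411e-05.
By linearity: E[X] = C(162, 3)·p³ ≈ 695520 · 1.5053411e-05 ≈ 10.46995.
Here α = 1, so p = 4/n is exactly at the triangle threshold p ~ 1/n. Asymptotically E[X] → c³/6 = 4³/6 = 32/3 ≈ 10.66667, a bounded constant. In this regime the triangle count is asymptotically Poisson(c³/6).

E[X] ≈ 10.46995; in regime p = Θ(1/n^{1}) E[X] stays bounded (at the triangle threshold p ~ 1/n).


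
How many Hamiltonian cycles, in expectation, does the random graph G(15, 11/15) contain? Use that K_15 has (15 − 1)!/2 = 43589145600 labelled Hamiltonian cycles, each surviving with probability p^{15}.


K_15 has (15 − 1)!/2 = 43589145600 labelled Hamiltonian cycles.
For each such Hamiltonian cycle H, let X_H = 1 if all 15 edges of H are present in G. Then P[X_H = 1] = p^{15} = (11/15)^{15} = 4177248169415651/437893890380859375.
By linearity of expectation: E[X] = Σ_H E[X_H] = 43589145600 · p^{15} = 43589145600 · 4177248169415651/437893890380859375 = 29972457393249757754368/72081298828125.
Numerically: E[X] ≈ 4.1581e+08.

E[X] = 43589145600 · (11/15)^{15} = 29972457393249757754368/72081298828125 ≈ 4.1581e+08.


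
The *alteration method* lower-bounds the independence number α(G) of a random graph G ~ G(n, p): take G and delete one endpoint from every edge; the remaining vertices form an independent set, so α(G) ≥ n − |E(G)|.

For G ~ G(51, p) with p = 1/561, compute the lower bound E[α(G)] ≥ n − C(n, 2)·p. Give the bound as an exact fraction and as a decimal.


E[|E(G)|] = C(51, 2)·p = 1275 · (1/561) = 25/11.
E[α(G)] ≥ n − E[|E(G)|] = 51 − 25/11 = 536/11.
Numerically: ≈ 48.72727.
(This is only a lower bound; the true E[α(G)] may be larger.)

E[α(G)] ≥ 536/11 ≈ 48.72727.


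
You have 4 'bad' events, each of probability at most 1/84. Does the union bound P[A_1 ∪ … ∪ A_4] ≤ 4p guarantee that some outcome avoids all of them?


Union bound: P[∪_{i=1}^{4} A_i] ≤ Σ_i P[A_i] ≤ 4·p = 4·(1/84) = 1/21.
Numerically: 1/21 ≈ 0.0476190.
Is 1/21 < 1? YES.
Since P[∪ A_i] ≤ 1/21 < 1, the complement has P[∩ A_i^c] ≥ 1 − 1/21 = 20/21 > 0, so some outcome avoids every A_i.

4·p = 1/21 ≈ 0.0476190; existence CERTIFIED by the union bound.


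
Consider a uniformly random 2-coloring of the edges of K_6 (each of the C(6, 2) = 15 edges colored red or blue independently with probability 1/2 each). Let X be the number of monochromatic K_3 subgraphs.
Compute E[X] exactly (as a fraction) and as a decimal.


Let X = Σ_S X_S over the C(6, 3) = 20 subsets S of size 3, where X_S = 1 if the K_3 on S is monochromatic.
For a fixed S, the K_3 on S has C(3, 2) = 3 edges. P[all 3 edges red] = (1/2)^3, and likewise for blue, so P[monochromatic] = 2·(1/2)^3 = 2^{1 − 3} = 1/4.
By linearity of expectation: E[X] = C(6, 3) · 2^{1 − 3} = 20 · 1/4 = 5.
Numerically: E[X] ≈ 5.00000.

E[X] = C(6,3)·2^(1−C(3,2)) = 5 ≈ 5.00000.


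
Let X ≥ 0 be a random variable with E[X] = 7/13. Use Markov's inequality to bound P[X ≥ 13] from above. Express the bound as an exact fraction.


μ = E[X] = 7/13, a = 13.
Markov: P[X ≥ 13] ≤ μ/a = (7/13)/13 = 7/169.
Numerically: ≈ 0.041420.
(Since a = 13 > μ = 0.538462, the bound 7/169 is < 1 and informative.)

P[X ≥ 13] ≤ 7/169 ≈ 0.041420.


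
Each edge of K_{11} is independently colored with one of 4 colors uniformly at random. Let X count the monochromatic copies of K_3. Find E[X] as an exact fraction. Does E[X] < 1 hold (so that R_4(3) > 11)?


E[X] = C(11, 3) · 4^{1 − 3} = 165 · 4^{−2} = 165/16.
As a reduced fraction: E[X] = 165/16 ≈ 10.3125000.
Is E[X] < 1? NO.
Since E[X] ≥ 1, the first-moment bound is inconclusive at n = 11; it does NOT by itself certify R_4(3) > 11.

E[X] = 165/16 ≈ 10.3125000; E[X] ≥ 1; first-moment method inconclusive here.


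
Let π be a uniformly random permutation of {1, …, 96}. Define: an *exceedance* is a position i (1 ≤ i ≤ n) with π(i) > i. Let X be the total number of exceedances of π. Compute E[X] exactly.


Write X = Σ_{i=1}^{96} X_i, where X_i = 1_{π(i) > i}.
For each fixed i, π(i) is uniform over {1, …, 96} (marginal of a uniform permutation), so P[π(i) > i] = (n − i)/n. Summing: Σ_{i=1}^{96} (n − i)/n = (0 + 1 + … + 95)/96 = 96(96 − 1)/(2·96) = (96 − 1)/2.
Hence E[X] = Σ_{i=1}^{96} (96 − i)/96 = 95/2 ≈ 47.50000.

E[X] = 95/2 = 47.50000.


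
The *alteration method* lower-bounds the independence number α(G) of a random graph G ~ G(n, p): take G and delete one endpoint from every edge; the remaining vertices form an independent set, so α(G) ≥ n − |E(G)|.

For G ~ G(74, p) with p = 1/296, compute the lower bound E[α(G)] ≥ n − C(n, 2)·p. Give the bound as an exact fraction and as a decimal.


E[|E(G)|] = C(74, 2)·p = 2701 · (1/296) = 73/8.
E[α(G)] ≥ n − E[|E(G)|] = 74 − 73/8 = 519/8.
Numerically: ≈ 64.875000.
(This is only a lower bound; the true E[α(G)] may be larger.)

E[α(G)] ≥ 519/8 ≈ 64.875000.


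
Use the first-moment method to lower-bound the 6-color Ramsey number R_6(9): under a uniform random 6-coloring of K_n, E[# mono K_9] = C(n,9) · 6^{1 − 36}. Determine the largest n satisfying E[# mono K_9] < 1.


We need C(n, 9) · 6^{1 − 36} < 1, i.e. C(n, 9) < 6^{36 − 1} = 1719070799748422591028658176.
Check values of n near the boundary:
  n = 4407: C(4407, 9) = 1713856532599459170657070050; 1713856532599459170657070050 < 1719070799748422591028658176? YES
  n = 4408: C(4408, 9) = 1717362945146264156457459600; 1717362945146264156457459600 < 1719070799748422591028658176? YES
  n = 4409: C(4409, 9) = 1720875732988608787686577131; 1720875732988608787686577131 < 1719070799748422591028658176? NO
  n = 4410: C(4410, 9) = 1724394906266704102180823710; 1724394906266704102180823710 < 1719070799748422591028658176? NO
The largest n with C(n, 9) < 1719070799748422591028658176 is n = 4408 (where E[X] = 35778394690547169926197075/35813974994758803979763712 ≈ 0.9990065). Hence R_6(9) > 4408, i.e. R_6(9) ≥ 4409.

Largest n = 4408; hence R_6(9) > 4408.


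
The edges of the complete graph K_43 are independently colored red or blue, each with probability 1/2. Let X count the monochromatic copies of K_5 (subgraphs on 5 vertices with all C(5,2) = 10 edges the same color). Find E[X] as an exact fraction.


Let X = Σ_S X_S over the C(43, 5) = 962598 subsets S of size 5, where X_S = 1 if the K_5 on S is monochromatic.
For a fixed S, the K_5 on S has C(5, 2) = 10 edges. P[all 10 edges red] = (1/2)^10, and likewise for blue, so P[monochromatic] = 2·(1/2)^10 = 2^{1 − 10} = 1/512.
By linearity: E[X] = C(43, 5) · 2^{1 − 10} = 962598 · 1/512 = 481299/256.
Numerically: E[X] ≈ 1880.074219.

E[X] = C(43,5)·2^(1−C(5,2)) = 481299/256 ≈ 1880.074219.


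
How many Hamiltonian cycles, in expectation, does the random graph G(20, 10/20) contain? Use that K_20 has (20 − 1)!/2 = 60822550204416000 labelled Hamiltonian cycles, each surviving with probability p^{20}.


K_20 has (20 − 1)!/2 = 60822550204416000 labelled Hamiltonian cycles.
For each such Hamiltonian cycle H, let X_H = 1 if all 20 edges of H are present in G. Then P[X_H = 1] = p^{20} = (1/2)^{20} = 1/1048576.
By linearity of expectation: E[X] = Σ_H E[X_H] = 60822550204416000 · p^{20} = 60822550204416000 · 1/1048576 = 1856156927625/32.
Numerically: E[X] ≈ 5.8e+10.

E[X] = 60822550204416000 · (1/2)^{20} = 1856156927625/32 ≈ 5.8e+10.


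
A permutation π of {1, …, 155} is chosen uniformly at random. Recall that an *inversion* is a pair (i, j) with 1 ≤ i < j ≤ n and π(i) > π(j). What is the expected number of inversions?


Write X = Σ X_I over the C(155, 2) = 11935 pairs i < j, with X_I the indicator of one inversion.
There are 11935 indicators.
For each fixed pair i < j, the values π(i) and π(j) are two distinct elements of {1, …, 155} in uniformly random order; by symmetry P[π(i) > π(j)] = 1/2.
By linearity: E[X] = 11935 · (1/2) = C(155, 2) · (1/2) = 11935/2 = 11935/2 ≈ 5967.5000.

E[X] = 11935/2 = 5967.5000.
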